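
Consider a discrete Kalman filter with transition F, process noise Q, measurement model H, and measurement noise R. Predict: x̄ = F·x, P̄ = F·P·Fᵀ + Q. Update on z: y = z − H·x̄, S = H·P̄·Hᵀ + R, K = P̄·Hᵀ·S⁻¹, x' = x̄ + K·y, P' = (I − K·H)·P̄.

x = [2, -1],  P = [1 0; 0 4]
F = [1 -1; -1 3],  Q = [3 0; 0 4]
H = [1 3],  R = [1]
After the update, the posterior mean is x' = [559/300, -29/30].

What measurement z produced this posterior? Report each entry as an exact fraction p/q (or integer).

z = [-1]

x̄ = F·x = [3, -5]
P̄ = F·P·Fᵀ + Q = [8 -13; -13 41]
S = H·P̄·Hᵀ + R = [300]
K = P̄·Hᵀ·S⁻¹ = [-31/300; 11/30]
x' − x̄ = [-341/300, 121/30] = K·y
y = (KᵀK)⁻¹·Kᵀ·(x' − x̄) = [11]
z = y + H·x̄ = [11] + [-12] = [-1]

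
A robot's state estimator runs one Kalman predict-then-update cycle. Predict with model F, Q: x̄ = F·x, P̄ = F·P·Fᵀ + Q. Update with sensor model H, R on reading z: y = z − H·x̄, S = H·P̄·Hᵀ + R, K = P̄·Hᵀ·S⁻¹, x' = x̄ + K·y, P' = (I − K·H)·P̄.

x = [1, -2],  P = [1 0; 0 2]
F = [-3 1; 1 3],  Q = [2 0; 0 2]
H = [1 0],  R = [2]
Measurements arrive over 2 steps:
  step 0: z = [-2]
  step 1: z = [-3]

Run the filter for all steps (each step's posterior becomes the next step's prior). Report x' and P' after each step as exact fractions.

step 0: x̄ = F·x = [-5, -5]
step 0: P̄ = F·P·Fᵀ + Q = [13 3; 3 21]
step 0: y = z − H·x̄ = [3]
step 0: S = H·P̄·Hᵀ + R = [15]
step 0: K = P̄·Hᵀ·S⁻¹ = [13/15; 1/5]
step 0: x' = x̄ + K·y = [-12/5, -22/5]
step 0: P' = (I − K·H)·P̄ = [26/15 2/5; 2/5 102/5]
step 1: x̄ = F·x = [14/5, -78/5]
step 1: P̄ = F·P·Fᵀ + Q = [178/5 264/5; 264/5 2846/15]
step 1: y = z − H·x̄ = [-29/5]
step 1: S = H·P̄·Hᵀ + R = [188/5]
step 1: K = P̄·Hᵀ·S⁻¹ = [89/94; 66/47]
step 1: x' = x̄ + K·y = [-253/94, -1116/47]
step 1: P' = (I − K·H)·P̄ = [89/47 132/47; 132/47 16298/141]

step 0: x' = [-12/5, -22/5], P' = [26/15 2/5; 2/5 102/5]
step 1: x' = [-253/94, -1116/47], P' = [89/47 132/47; 132/47 16298/141]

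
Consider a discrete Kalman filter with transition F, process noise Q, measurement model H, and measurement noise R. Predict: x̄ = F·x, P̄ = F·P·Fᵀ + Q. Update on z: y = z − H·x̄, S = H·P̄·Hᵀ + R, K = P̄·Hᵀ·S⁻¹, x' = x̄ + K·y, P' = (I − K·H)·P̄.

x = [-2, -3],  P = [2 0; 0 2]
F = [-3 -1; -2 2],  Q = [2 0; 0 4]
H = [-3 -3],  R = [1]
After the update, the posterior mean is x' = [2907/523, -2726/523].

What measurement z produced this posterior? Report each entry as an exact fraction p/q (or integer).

x̄ = F·x = [9, -2]
P̄ = F·P·Fᵀ + Q = [22 8; 8 20]
S = H·P̄·Hᵀ + R = [523]
K = P̄·Hᵀ·S⁻¹ = [-90/523; -84/523]
x' − x̄ = [-1800/523, -1680/523] = K·y
y = (KᵀK)⁻¹·Kᵀ·(x' − x̄) = [20]
z = y + H·x̄ = [20] + [-21] = [-1]

z = [-1]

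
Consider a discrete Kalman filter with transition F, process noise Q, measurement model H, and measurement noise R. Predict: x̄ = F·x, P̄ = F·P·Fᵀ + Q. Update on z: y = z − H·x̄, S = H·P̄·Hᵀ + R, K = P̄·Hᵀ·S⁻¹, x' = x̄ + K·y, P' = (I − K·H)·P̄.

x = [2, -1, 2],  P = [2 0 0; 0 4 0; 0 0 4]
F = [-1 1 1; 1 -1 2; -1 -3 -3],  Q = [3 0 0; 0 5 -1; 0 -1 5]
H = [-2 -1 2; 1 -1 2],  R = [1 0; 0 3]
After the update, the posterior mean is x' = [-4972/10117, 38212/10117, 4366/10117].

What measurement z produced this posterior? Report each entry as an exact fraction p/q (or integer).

z = [-2, -3]

x̄ = F·x = [-1, 7, -5]
P̄ = F·P·Fᵀ + Q = [13 2 -22; 2 27 -15; -22 -15 79]
S = H·P̄·Hᵀ + R = [640 423; 423 327]
K = P̄·Hᵀ·S⁻¹ = [-3195/10117 3112/10117; 1106/10117 -9397/30351; 2362/10117 4849/30351]
x' − x̄ = [5145/10117, -32607/10117, 54951/10117] = K·y
y = (KᵀK)⁻¹·Kᵀ·(x' − x̄) = [13, 15]
z = y + H·x̄ = [13, 15] + [-15, -18] = [-2, -3]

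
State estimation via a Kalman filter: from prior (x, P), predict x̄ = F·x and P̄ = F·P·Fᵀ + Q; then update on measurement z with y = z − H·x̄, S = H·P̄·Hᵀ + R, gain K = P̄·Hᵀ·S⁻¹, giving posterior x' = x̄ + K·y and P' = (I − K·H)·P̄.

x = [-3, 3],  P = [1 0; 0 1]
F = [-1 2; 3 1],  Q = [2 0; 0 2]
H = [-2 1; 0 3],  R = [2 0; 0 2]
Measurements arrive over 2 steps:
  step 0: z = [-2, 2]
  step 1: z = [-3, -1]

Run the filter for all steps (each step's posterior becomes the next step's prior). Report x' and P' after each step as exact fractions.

step 0: x̄ = F·x = [9, -6]
step 0: P̄ = F·P·Fᵀ + Q = [7 -1; -1 12]
step 0: y = z − H·x̄ = [22, 20]
step 0: S = H·P̄·Hᵀ + R = [46 42; 42 110]
step 0: K = P̄·Hᵀ·S⁻¹ = [-381/824 123/824; 7/824 267/824]
step 0: x' = x̄ + K·y = [747/412, 275/412]
step 0: P' = (I − K·H)·P̄ = [211/412 41/412; 41/412 89/412]
step 1: x̄ = F·x = [-197/412, 629/103]
step 1: P̄ = F·P·Fᵀ + Q = [1227/412 -125/206; -125/206 1529/206]
step 1: y = z − H·x̄ = [-2073/206, -1990/103]
step 1: S = H·P̄·Hᵀ + R = [4895/206 5337/206; 5337/206 14173/206]
step 1: K = P̄·Hᵀ·S⁻¹ = [-166607/397022 52233/397022; 3558/198511 62907/198511]
step 1: x' = x̄ + K·y = [238792/198511, -38926/198511]
step 1: P' = (I − K·H)·P̄ = [92009/198511 17411/198511; 17411/198511 41938/198511]

step 0: x' = [747/412, 275/412], P' = [211/412 41/412; 41/412 89/412]
step 1: x' = [238792/198511, -38926/198511], P' = [92009/198511 17411/198511; 17411/198511 41938/198511]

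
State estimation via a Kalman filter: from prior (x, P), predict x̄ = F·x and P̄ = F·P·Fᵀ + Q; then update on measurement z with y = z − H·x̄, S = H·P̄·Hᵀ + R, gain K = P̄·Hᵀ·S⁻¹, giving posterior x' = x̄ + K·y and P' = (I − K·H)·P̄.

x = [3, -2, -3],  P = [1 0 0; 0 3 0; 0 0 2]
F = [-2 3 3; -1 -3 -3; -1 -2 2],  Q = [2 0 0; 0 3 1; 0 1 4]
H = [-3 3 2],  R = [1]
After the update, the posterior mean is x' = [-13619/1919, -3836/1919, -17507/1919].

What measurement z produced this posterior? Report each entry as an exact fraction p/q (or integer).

z = [-3]

x̄ = F·x = [-21, 12, -5]
P̄ = F·P·Fᵀ + Q = [51 -43 -4; -43 49 8; -4 8 25]
S = H·P̄·Hᵀ + R = [1919]
K = P̄·Hᵀ·S⁻¹ = [-290/1919; 292/1919; 86/1919]
x' − x̄ = [26680/1919, -26864/1919, -7912/1919] = K·y
y = (KᵀK)⁻¹·Kᵀ·(x' − x̄) = [-92]
z = y + H·x̄ = [-92] + [89] = [-3]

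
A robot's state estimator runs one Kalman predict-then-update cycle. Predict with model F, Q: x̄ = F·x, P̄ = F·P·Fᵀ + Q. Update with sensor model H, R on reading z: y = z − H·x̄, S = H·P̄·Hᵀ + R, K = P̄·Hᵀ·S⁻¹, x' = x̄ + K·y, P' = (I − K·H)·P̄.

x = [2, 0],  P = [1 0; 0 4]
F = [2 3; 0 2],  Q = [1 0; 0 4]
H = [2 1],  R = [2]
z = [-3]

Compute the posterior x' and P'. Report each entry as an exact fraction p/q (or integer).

x' = [-19/141, -374/141]
P' = [163/141 -220/141; -220/141 508/141]

x̄ = F·x = [4, 0]
P̄ = F·P·Fᵀ + Q = [41 24; 24 20]
y = z − H·x̄ = [-11]
S = H·P̄·Hᵀ + R = [282]
K = P̄·Hᵀ·S⁻¹ = [53/141; 34/141]
x' = x̄ + K·y = [-19/141, -374/141]
P' = (I − K·H)·P̄ = [163/141 -220/141; -220/141 508/141]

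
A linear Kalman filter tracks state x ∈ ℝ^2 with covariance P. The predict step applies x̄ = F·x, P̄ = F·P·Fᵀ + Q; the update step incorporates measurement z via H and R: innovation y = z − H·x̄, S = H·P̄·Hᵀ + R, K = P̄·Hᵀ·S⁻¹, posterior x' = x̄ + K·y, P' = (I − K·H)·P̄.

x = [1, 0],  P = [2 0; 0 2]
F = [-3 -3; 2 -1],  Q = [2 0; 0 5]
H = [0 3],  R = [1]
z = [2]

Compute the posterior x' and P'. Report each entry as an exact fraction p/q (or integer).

x̄ = F·x = [-3, 2]
P̄ = F·P·Fᵀ + Q = [38 -6; -6 15]
y = z − H·x̄ = [-4]
S = H·P̄·Hᵀ + R = [136]
K = P̄·Hᵀ·S⁻¹ = [-9/68; 45/136]
x' = x̄ + K·y = [-42/17, 23/34]
P' = (I − K·H)·P̄ = [1211/34 -3/68; -3/68 15/136]

x' = [-42/17, 23/34]
P' = [1211/34 -3/68; -3/68 15/136]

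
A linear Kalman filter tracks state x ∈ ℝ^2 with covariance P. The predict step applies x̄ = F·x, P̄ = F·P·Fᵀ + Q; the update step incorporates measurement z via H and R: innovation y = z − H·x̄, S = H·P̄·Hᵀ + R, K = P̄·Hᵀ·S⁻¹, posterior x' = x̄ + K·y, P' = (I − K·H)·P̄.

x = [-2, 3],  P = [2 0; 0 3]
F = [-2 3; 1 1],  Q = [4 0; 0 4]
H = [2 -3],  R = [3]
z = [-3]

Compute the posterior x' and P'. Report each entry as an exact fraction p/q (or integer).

x' = [39/10, 311/90]
P' = [339/20 219/20; 219/20 1331/180]

x̄ = F·x = [13, 1]
P̄ = F·P·Fᵀ + Q = [39 5; 5 9]
y = z − H·x̄ = [-26]
S = H·P̄·Hᵀ + R = [180]
K = P̄·Hᵀ·S⁻¹ = [7/20; -17/180]
x' = x̄ + K·y = [39/10, 311/90]
P' = (I − K·H)·P̄ = [339/20 219/20; 219/20 1331/180]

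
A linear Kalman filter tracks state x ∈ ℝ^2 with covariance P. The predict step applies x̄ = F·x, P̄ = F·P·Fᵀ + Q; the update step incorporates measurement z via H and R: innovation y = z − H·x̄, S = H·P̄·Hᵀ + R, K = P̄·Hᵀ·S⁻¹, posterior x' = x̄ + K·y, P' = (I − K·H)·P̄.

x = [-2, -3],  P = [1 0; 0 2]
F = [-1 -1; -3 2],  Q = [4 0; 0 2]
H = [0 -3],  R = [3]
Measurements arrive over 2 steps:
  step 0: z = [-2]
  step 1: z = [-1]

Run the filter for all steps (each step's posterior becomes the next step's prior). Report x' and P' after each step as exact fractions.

step 0: x' = [144/29, 19/29], P' = [403/58 -1/58; -1/58 19/58]
step 1: x' = [-16067/11551, 3043/11551], P' = [59044/11551 1170/11551; 1170/11551 3831/11551]

step 0: x̄ = F·x = [5, 0]
step 0: P̄ = F·P·Fᵀ + Q = [7 -1; -1 19]
step 0: y = z − H·x̄ = [-2]
step 0: S = H·P̄·Hᵀ + R = [174]
step 0: K = P̄·Hᵀ·S⁻¹ = [1/58; -19/58]
step 0: x' = x̄ + K·y = [144/29, 19/29]
step 0: P' = (I − K·H)·P̄ = [403/58 -1/58; -1/58 19/58]
step 1: x̄ = F·x = [-163/29, -394/29]
step 1: P̄ = F·P·Fᵀ + Q = [326/29 585/29; 585/29 3831/58]
step 1: y = z − H·x̄ = [-1211/29]
step 1: S = H·P̄·Hᵀ + R = [34653/58]
step 1: K = P̄·Hᵀ·S⁻¹ = [-1170/11551; -3831/11551]
step 1: x' = x̄ + K·y = [-16067/11551, 3043/11551]
step 1: P' = (I − K·H)·P̄ = [59044/11551 1170/11551; 1170/11551 3831/11551]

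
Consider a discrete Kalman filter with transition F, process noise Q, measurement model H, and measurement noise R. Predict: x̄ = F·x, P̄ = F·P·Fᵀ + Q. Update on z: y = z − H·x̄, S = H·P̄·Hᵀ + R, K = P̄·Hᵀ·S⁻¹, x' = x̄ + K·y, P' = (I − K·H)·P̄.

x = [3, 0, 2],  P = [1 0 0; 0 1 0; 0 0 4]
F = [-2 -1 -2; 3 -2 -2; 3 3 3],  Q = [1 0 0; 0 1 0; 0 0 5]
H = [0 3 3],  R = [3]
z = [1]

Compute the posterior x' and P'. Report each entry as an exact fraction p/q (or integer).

x' = [-181/142, 179/142, -56/71]
P' = [1801/142 2271/142 -1146/71; 2271/142 4017/142 -2004/71; -1146/71 -2004/71 2023/71]

x̄ = F·x = [-10, 5, 15]
P̄ = F·P·Fᵀ + Q = [22 12 -33; 12 30 -21; -33 -21 59]
y = z − H·x̄ = [-59]
S = H·P̄·Hᵀ + R = [426]
K = P̄·Hᵀ·S⁻¹ = [-21/142; 9/142; 19/71]
x' = x̄ + K·y = [-181/142, 179/142, -56/71]
P' = (I − K·H)·P̄ = [1801/142 2271/142 -1146/71; 2271/142 4017/142 -2004/71; -1146/71 -2004/71 2023/71]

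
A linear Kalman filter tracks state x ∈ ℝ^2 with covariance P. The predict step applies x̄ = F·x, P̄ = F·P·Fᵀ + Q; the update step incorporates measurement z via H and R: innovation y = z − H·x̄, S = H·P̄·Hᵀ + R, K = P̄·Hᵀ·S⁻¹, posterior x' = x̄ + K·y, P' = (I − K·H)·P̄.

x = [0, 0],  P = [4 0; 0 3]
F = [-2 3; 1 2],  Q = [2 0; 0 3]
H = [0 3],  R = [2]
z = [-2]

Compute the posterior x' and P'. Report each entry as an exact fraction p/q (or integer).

x̄ = F·x = [0, 0]
P̄ = F·P·Fᵀ + Q = [45 10; 10 19]
y = z − H·x̄ = [-2]
S = H·P̄·Hᵀ + R = [173]
K = P̄·Hᵀ·S⁻¹ = [30/173; 57/173]
x' = x̄ + K·y = [-60/173, -114/173]
P' = (I − K·H)·P̄ = [6885/173 20/173; 20/173 38/173]

x' = [-60/173, -114/173]
P' = [6885/173 20/173; 20/173 38/173]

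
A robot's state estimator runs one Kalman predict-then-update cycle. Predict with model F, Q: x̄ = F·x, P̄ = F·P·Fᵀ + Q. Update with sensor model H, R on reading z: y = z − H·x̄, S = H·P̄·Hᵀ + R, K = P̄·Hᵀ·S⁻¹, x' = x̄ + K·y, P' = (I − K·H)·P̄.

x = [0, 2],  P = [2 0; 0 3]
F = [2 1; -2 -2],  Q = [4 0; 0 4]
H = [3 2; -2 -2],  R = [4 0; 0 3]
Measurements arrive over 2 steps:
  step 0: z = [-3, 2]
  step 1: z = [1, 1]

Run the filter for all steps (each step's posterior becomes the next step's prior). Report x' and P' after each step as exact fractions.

step 0: x' = [63/1033, -1366/1033], P' = [4772/1033 -5744/1033; -5744/1033 7340/1033]
step 1: x' = [-143500/191047, 181406/191047], P' = [360096/191047 -407544/191047; -407544/191047 537948/191047]

step 0: x̄ = F·x = [2, -4]
step 0: P̄ = F·P·Fᵀ + Q = [15 -14; -14 24]
step 0: y = z − H·x̄ = [-1, -2]
step 0: S = H·P̄·Hᵀ + R = [67 -46; -46 47]
step 0: K = P̄·Hᵀ·S⁻¹ = [707/1033 648/1033; -638/1033 -1064/1033]
step 0: x' = x̄ + K·y = [63/1033, -1366/1033]
step 0: P' = (I − K·H)·P̄ = [4772/1033 -5744/1033; -5744/1033 7340/1033]
step 1: x̄ = F·x = [-1240/1033, 2606/1033]
step 1: P̄ = F·P·Fᵀ + Q = [7584/1033 696/1033; 696/1033 6628/1033]
step 1: y = z − H·x̄ = [-459/1033, 3765/1033]
step 1: S = H·P̄·Hᵀ + R = [107252/1033 -78976/1033; -78976/1033 65515/1033]
step 1: K = P̄·Hᵀ·S⁻¹ = [66300/191047 31632/191047; -36684/191047 -86936/191047]
step 1: x' = x̄ + K·y = [-143500/191047, 181406/191047]
step 1: P' = (I − K·H)·P̄ = [360096/191047 -407544/191047; -407544/191047 537948/191047]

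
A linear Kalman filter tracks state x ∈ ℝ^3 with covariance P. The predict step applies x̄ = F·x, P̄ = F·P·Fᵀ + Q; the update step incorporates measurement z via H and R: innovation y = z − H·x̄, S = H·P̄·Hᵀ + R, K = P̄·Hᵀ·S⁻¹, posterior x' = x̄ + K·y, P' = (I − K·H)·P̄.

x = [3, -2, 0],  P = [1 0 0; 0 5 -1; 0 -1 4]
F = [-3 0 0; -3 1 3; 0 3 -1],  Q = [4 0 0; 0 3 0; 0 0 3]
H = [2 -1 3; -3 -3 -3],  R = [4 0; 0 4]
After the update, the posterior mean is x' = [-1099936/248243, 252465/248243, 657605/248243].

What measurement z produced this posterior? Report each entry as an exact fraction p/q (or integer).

x̄ = F·x = [-9, -11, -6]
P̄ = F·P·Fᵀ + Q = [13 9 0; 9 47 -5; 0 -5 58]
S = H·P̄·Hᵀ + R = [619 -456; -456 1138]
K = P̄·Hᵀ·S⁻¹ = [-5375/248243 -16551/248243; -59920/248243 -114771/496486; 65599/248243 -16797/496486]
x' − x̄ = [1134251/248243, 2983138/248243, 2147063/248243] = K·y
y = (KᵀK)⁻¹·Kᵀ·(x' − x̄) = [23, -76]
z = y + H·x̄ = [23, -76] + [-25, 78] = [-2, 2]

z = [-2, 2]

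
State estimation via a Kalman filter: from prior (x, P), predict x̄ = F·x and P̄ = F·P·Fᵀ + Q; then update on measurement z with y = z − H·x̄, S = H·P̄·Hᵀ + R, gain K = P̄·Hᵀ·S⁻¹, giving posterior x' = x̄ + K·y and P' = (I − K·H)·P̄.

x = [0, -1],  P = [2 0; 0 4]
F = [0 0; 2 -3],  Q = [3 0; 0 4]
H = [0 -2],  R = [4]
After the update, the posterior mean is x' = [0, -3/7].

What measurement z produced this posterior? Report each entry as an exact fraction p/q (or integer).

z = [1]

x̄ = F·x = [0, 3]
P̄ = F·P·Fᵀ + Q = [3 0; 0 48]
S = H·P̄·Hᵀ + R = [196]
K = P̄·Hᵀ·S⁻¹ = [0; -24/49]
x' − x̄ = [0, -24/7] = K·y
y = (KᵀK)⁻¹·Kᵀ·(x' − x̄) = [7]
z = y + H·x̄ = [7] + [-6] = [1]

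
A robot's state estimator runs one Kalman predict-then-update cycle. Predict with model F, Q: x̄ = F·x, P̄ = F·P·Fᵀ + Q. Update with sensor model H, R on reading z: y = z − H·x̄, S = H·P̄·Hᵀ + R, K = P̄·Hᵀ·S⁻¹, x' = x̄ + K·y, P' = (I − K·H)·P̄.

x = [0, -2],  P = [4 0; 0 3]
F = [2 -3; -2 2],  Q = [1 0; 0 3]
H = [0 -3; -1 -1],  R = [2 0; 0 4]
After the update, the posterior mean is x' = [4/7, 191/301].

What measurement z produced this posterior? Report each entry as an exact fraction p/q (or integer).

x̄ = F·x = [6, -4]
P̄ = F·P·Fᵀ + Q = [44 -34; -34 31]
S = H·P̄·Hᵀ + R = [281 -9; -9 11]
K = P̄·Hᵀ·S⁻¹ = [12/35 -22/35; -498/1505 3/1505]
x' − x̄ = [-38/7, 1395/301] = K·y
y = (KᵀK)⁻¹·Kᵀ·(x' − x̄) = [-14, 1]
z = y + H·x̄ = [-14, 1] + [12, -2] = [-2, -1]

z = [-2, -1]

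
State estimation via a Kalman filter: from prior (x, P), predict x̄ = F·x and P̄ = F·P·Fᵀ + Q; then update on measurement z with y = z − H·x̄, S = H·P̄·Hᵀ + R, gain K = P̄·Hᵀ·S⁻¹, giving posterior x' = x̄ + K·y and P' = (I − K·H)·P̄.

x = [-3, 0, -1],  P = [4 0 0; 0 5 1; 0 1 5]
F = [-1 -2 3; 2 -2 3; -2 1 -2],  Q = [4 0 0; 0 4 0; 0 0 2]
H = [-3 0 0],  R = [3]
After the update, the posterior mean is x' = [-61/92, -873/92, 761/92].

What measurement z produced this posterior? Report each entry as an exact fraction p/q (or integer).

x̄ = F·x = [0, -9, 8]
P̄ = F·P·Fᵀ + Q = [61 45 -25; 45 73 -49; -25 -49 39]
S = H·P̄·Hᵀ + R = [552]
K = P̄·Hᵀ·S⁻¹ = [-61/184; -45/184; 25/184]
x' − x̄ = [-61/92, -45/92, 25/92] = K·y
y = (KᵀK)⁻¹·Kᵀ·(x' − x̄) = [2]
z = y + H·x̄ = [2] + [0] = [2]

z = [2]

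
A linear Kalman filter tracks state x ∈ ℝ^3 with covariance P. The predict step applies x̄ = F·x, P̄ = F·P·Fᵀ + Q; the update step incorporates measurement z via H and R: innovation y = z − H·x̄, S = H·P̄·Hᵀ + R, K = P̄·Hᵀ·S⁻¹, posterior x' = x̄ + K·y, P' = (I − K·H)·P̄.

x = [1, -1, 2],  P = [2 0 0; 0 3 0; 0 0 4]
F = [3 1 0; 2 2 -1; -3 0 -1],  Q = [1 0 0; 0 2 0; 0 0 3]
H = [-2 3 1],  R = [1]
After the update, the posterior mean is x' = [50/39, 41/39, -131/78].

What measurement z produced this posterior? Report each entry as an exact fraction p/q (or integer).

x̄ = F·x = [2, -2, -5]
P̄ = F·P·Fᵀ + Q = [22 18 -18; 18 26 -8; -18 -8 25]
S = H·P̄·Hᵀ + R = [156]
K = P̄·Hᵀ·S⁻¹ = [-2/39; 17/78; 37/156]
x' − x̄ = [-28/39, 119/39, 259/78] = K·y
y = (KᵀK)⁻¹·Kᵀ·(x' − x̄) = [14]
z = y + H·x̄ = [14] + [-15] = [-1]

z = [-1]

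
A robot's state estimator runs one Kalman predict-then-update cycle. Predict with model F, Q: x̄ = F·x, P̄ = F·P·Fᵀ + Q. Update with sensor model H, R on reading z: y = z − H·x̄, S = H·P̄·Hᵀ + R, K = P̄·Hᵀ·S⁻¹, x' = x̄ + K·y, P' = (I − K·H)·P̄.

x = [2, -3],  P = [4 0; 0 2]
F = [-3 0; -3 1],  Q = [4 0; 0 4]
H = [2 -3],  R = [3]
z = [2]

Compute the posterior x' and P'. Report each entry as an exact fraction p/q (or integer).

x̄ = F·x = [-6, -9]
P̄ = F·P·Fᵀ + Q = [40 36; 36 42]
y = z − H·x̄ = [-13]
S = H·P̄·Hᵀ + R = [109]
K = P̄·Hᵀ·S⁻¹ = [-28/109; -54/109]
x' = x̄ + K·y = [-290/109, -279/109]
P' = (I − K·H)·P̄ = [3576/109 2412/109; 2412/109 1662/109]

x' = [-290/109, -279/109]
P' = [3576/109 2412/109; 2412/109 1662/109]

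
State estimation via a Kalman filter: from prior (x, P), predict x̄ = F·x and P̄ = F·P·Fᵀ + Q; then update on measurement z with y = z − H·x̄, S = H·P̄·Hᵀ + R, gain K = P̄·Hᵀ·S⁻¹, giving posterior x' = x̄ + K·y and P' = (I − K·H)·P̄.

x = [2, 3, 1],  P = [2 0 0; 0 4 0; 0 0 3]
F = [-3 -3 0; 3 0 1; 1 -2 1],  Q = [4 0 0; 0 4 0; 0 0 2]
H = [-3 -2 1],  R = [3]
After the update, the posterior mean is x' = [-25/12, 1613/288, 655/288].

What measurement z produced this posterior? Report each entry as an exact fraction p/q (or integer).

x̄ = F·x = [-15, 7, -3]
P̄ = F·P·Fᵀ + Q = [58 -18 18; -18 25 9; 18 9 23]
S = H·P̄·Hᵀ + R = [288]
K = P̄·Hᵀ·S⁻¹ = [-5/12; 13/288; -49/288]
x' − x̄ = [155/12, -403/288, 1519/288] = K·y
y = (KᵀK)⁻¹·Kᵀ·(x' − x̄) = [-31]
z = y + H·x̄ = [-31] + [28] = [-3]

z = [-3]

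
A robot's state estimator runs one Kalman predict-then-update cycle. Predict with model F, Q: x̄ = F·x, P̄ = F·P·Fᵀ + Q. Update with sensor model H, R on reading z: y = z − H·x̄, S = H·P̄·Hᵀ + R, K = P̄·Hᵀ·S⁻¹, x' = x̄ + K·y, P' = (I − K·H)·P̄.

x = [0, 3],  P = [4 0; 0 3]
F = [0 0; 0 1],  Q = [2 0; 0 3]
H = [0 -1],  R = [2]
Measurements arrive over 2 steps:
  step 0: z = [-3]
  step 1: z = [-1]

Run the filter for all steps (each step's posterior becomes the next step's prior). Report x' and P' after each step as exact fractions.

step 0: x̄ = F·x = [0, 3]
step 0: P̄ = F·P·Fᵀ + Q = [2 0; 0 6]
step 0: y = z − H·x̄ = [0]
step 0: S = H·P̄·Hᵀ + R = [8]
step 0: K = P̄·Hᵀ·S⁻¹ = [0; -3/4]
step 0: x' = x̄ + K·y = [0, 3]
step 0: P' = (I − K·H)·P̄ = [2 0; 0 3/2]
step 1: x̄ = F·x = [0, 3]
step 1: P̄ = F·P·Fᵀ + Q = [2 0; 0 9/2]
step 1: y = z − H·x̄ = [2]
step 1: S = H·P̄·Hᵀ + R = [13/2]
step 1: K = P̄·Hᵀ·S⁻¹ = [0; -9/13]
step 1: x' = x̄ + K·y = [0, 21/13]
step 1: P' = (I − K·H)·P̄ = [2 0; 0 18/13]

step 0: x' = [0, 3], P' = [2 0; 0 3/2]
step 1: x' = [0, 21/13], P' = [2 0; 0 18/13]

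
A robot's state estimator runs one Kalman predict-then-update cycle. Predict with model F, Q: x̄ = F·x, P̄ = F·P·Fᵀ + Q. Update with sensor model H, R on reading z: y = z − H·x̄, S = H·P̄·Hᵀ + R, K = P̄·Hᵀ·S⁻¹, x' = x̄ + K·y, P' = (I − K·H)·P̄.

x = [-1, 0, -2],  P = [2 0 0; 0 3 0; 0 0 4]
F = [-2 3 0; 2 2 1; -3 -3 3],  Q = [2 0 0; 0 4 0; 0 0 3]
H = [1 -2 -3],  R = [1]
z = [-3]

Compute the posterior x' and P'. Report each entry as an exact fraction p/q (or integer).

x' = [29/185, -784/185, 1431/370]
P' = [5884/185 1726/185 1611/370; 1726/185 5164/185 -2868/185; 1611/370 -2868/185 8799/740]

x̄ = F·x = [2, -4, -3]
P̄ = F·P·Fᵀ + Q = [37 10 -15; 10 28 -18; -15 -18 84]
y = z − H·x̄ = [-22]
S = H·P̄·Hᵀ + R = [740]
K = P̄·Hᵀ·S⁻¹ = [31/370; 2/185; -231/740]
x' = x̄ + K·y = [29/185, -784/185, 1431/370]
P' = (I − K·H)·P̄ = [5884/185 1726/185 1611/370; 1726/185 5164/185 -2868/185; 1611/370 -2868/185 8799/740]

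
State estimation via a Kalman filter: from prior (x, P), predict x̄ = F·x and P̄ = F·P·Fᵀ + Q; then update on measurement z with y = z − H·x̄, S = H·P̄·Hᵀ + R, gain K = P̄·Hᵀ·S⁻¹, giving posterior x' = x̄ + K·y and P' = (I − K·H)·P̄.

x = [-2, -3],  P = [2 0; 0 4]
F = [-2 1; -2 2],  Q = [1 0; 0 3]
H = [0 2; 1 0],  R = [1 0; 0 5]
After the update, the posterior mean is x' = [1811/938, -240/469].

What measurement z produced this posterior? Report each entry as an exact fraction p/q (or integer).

x̄ = F·x = [1, -2]
P̄ = F·P·Fᵀ + Q = [13 16; 16 27]
S = H·P̄·Hᵀ + R = [109 32; 32 18]
K = P̄·Hᵀ·S⁻¹ = [80/469 393/938; 230/469 8/469]
x' − x̄ = [873/938, 698/469] = K·y
y = (KᵀK)⁻¹·Kᵀ·(x' − x̄) = [3, 1]
z = y + H·x̄ = [3, 1] + [-4, 1] = [-1, 2]

z = [-1, 2]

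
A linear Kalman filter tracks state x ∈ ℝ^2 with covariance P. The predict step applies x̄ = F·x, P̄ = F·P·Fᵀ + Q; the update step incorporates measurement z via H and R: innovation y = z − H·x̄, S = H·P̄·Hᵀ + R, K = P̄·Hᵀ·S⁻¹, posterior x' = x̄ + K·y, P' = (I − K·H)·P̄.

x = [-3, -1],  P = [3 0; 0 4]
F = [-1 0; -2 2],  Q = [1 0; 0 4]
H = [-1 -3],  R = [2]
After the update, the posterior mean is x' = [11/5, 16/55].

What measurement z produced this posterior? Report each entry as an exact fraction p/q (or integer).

z = [-3]

x̄ = F·x = [3, 4]
P̄ = F·P·Fᵀ + Q = [4 6; 6 32]
S = H·P̄·Hᵀ + R = [330]
K = P̄·Hᵀ·S⁻¹ = [-1/15; -17/55]
x' − x̄ = [-4/5, -204/55] = K·y
y = (KᵀK)⁻¹·Kᵀ·(x' − x̄) = [12]
z = y + H·x̄ = [12] + [-15] = [-3]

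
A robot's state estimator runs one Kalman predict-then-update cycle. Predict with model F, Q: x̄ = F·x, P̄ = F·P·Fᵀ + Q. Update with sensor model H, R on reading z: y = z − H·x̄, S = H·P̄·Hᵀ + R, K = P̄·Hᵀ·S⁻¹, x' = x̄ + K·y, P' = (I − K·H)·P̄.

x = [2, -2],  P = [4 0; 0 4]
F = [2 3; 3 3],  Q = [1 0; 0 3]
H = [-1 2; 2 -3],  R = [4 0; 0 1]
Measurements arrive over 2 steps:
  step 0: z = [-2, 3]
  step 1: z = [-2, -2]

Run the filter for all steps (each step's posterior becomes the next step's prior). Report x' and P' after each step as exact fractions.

step 0: x' = [-391/116, -735/232], P' = [3803/290 999/116; 999/116 1335/232]
step 1: x' = [-15568852/4783279, -7913805/4783279], P' = [45615532/4783279 30225780/4783279; 30225780/4783279 20496396/4783279]

step 0: x̄ = F·x = [-2, 0]
step 0: P̄ = F·P·Fᵀ + Q = [53 60; 60 75]
step 0: y = z − H·x̄ = [-4, 7]
step 0: S = H·P̄·Hᵀ + R = [117 -136; -136 168]
step 0: K = P̄·Hᵀ·S⁻¹ = [149/145 227/580; 21/29 -9/232]
step 0: x' = x̄ + K·y = [-391/116, -735/232]
step 0: P' = (I − K·H)·P̄ = [3803/290 999/116; 999/116 1335/232]
step 1: x̄ = F·x = [-3769/232, -4551/232]
step 1: P̄ = F·P·Fᵀ + Q = [241963/1160 301197/1160; 301197/1160 380283/1160]
step 1: y = z − H·x̄ = [4869/232, -6579/232]
step 1: S = H·P̄·Hᵀ + R = [562947/1160 -131449/232; -131449/232 155439/232]
step 1: K = P̄·Hᵀ·S⁻¹ = [3709007/4783279 553724/4783279; 2691753/4783279 -1037628/4783279]
step 1: x' = x̄ + K·y = [-15568852/4783279, -7913805/4783279]
step 1: P' = (I − K·H)·P̄ = [45615532/4783279 30225780/4783279; 30225780/4783279 20496396/4783279]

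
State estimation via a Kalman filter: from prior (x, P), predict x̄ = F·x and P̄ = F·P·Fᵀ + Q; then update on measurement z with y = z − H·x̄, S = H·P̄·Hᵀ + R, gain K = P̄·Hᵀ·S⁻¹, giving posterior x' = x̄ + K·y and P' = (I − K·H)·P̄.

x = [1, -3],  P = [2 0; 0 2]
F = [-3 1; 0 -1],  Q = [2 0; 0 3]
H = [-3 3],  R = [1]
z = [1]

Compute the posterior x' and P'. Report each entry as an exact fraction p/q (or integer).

x' = [24/35, 21/20]
P' = [122/35 17/5; 17/5 137/40]

x̄ = F·x = [-6, 3]
P̄ = F·P·Fᵀ + Q = [22 -2; -2 5]
y = z − H·x̄ = [-26]
S = H·P̄·Hᵀ + R = [280]
K = P̄·Hᵀ·S⁻¹ = [-9/35; 3/40]
x' = x̄ + K·y = [24/35, 21/20]
P' = (I − K·H)·P̄ = [122/35 17/5; 17/5 137/40]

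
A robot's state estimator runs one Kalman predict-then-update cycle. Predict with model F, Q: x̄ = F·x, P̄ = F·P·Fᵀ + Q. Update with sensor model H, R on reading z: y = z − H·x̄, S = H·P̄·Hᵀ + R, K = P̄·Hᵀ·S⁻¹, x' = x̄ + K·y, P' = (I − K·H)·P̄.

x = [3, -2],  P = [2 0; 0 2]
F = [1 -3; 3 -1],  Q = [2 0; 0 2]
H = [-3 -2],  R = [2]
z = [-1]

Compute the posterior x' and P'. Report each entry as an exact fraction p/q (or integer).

x' = [-1, 19/9]
P' = [13/4 -14/3; -14/3 194/27]

x̄ = F·x = [9, 11]
P̄ = F·P·Fᵀ + Q = [22 12; 12 22]
y = z − H·x̄ = [48]
S = H·P̄·Hᵀ + R = [432]
K = P̄·Hᵀ·S⁻¹ = [-5/24; -5/27]
x' = x̄ + K·y = [-1, 19/9]
P' = (I − K·H)·P̄ = [13/4 -14/3; -14/3 194/27]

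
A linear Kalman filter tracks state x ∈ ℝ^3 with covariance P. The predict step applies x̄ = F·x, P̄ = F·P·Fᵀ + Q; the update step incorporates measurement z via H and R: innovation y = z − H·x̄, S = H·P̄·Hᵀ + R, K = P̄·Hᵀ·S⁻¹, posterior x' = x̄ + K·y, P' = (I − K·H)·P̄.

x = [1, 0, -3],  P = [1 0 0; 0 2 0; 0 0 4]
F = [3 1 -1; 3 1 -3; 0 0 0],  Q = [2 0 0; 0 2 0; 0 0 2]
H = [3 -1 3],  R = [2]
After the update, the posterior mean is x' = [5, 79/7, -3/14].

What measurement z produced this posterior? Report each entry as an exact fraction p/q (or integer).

z = [3]

x̄ = F·x = [6, 12, 0]
P̄ = F·P·Fᵀ + Q = [17 23 0; 23 49 0; 0 0 2]
S = H·P̄·Hᵀ + R = [84]
K = P̄·Hᵀ·S⁻¹ = [1/3; 5/21; 1/14]
x' − x̄ = [-1, -5/7, -3/14] = K·y
y = (KᵀK)⁻¹·Kᵀ·(x' − x̄) = [-3]
z = y + H·x̄ = [-3] + [6] = [3]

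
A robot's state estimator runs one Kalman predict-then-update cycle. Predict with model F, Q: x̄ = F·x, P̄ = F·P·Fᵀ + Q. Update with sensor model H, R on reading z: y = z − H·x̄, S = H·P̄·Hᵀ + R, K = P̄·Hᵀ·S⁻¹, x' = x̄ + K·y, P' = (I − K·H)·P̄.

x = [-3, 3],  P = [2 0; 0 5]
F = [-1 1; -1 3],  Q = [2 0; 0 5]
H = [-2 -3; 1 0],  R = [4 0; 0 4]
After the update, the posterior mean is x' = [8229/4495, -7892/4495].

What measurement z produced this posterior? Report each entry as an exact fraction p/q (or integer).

x̄ = F·x = [6, 12]
P̄ = F·P·Fᵀ + Q = [9 17; 17 52]
S = H·P̄·Hᵀ + R = [712 -69; -69 13]
K = P̄·Hᵀ·S⁻¹ = [-276/4495 1647/4495; -1297/4495 -1006/4495]
x' − x̄ = [-18741/4495, -61832/4495] = K·y
y = (KᵀK)⁻¹·Kᵀ·(x' − x̄) = [50, -3]
z = y + H·x̄ = [50, -3] + [-48, 6] = [2, 3]

z = [2, 3]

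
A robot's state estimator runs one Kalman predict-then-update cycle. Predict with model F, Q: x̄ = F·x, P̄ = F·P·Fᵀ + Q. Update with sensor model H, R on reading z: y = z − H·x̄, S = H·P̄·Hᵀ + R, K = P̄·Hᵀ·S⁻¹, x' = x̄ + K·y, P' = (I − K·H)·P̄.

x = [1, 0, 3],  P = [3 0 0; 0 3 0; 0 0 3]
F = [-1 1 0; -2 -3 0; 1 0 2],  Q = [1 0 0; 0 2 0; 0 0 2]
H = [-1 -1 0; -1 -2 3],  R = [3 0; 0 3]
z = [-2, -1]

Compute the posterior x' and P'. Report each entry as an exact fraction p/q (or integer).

x̄ = F·x = [-1, -2, 7]
P̄ = F·P·Fᵀ + Q = [7 -3 -3; -3 41 -6; -3 -6 17]
y = z − H·x̄ = [-5, -27]
S = H·P̄·Hᵀ + R = [45 107; 107 405]
K = P̄·Hᵀ·S⁻¹ = [-25/308 -1/308; -5011/6776 -299/6776; -3417/6776 2007/6776]
x' = x̄ + K·y = [-39/77, 2447/847, 1291/847]
P' = (I − K·H)·P̄ = [93/14 -1971/308 -633/308; -1971/308 58395/6776 24177/6776; -633/308 24177/6776 13483/6776]

x' = [-39/77, 2447/847, 1291/847]
P' = [93/14 -1971/308 -633/308; -1971/308 58395/6776 24177/6776; -633/308 24177/6776 13483/6776]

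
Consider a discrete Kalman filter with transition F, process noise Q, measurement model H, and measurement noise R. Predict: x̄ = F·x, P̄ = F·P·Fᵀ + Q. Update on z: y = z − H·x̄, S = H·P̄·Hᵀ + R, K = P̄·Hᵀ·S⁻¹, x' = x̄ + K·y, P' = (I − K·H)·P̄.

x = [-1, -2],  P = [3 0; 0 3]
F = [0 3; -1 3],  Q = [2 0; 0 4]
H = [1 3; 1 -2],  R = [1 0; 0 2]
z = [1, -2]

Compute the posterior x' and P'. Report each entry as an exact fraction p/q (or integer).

x̄ = F·x = [-6, -5]
P̄ = F·P·Fᵀ + Q = [29 27; 27 34]
y = z − H·x̄ = [22, -6]
S = H·P̄·Hᵀ + R = [498 -148; -148 59]
K = P̄·Hᵀ·S⁻¹ = [1395/3739 1915/3739; 1543/7478 -663/3739]
x' = x̄ + K·y = [-3234/3739, 2256/3739]
P' = (I − K·H)·P̄ = [2856/3739 -487/3739; -487/3739 839/7478]

x' = [-3234/3739, 2256/3739]
P' = [2856/3739 -487/3739; -487/3739 839/7478]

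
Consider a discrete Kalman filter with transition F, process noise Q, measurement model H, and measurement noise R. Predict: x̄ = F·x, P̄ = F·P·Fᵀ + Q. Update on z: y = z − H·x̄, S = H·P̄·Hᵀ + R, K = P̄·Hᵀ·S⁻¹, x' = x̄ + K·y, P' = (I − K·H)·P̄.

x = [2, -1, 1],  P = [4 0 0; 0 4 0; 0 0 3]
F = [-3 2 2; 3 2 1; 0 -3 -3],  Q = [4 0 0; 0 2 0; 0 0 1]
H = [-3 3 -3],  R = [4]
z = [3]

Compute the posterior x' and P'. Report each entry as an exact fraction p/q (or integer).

x' = [-1434/359, -77/359, 990/359]
P' = [21532/359 2462/359 -19038/359; 2462/359 4971/1795 -1551/359; -19038/359 -1551/359 17531/359]

x̄ = F·x = [-6, 5, 0]
P̄ = F·P·Fᵀ + Q = [68 -14 -42; -14 57 -33; -42 -33 64]
y = z − H·x̄ = [-30]
S = H·P̄·Hᵀ + R = [1795]
K = P̄·Hᵀ·S⁻¹ = [-24/359; 312/1795; -33/359]
x' = x̄ + K·y = [-1434/359, -77/359, 990/359]
P' = (I − K·H)·P̄ = [21532/359 2462/359 -19038/359; 2462/359 4971/1795 -1551/359; -19038/359 -1551/359 17531/359]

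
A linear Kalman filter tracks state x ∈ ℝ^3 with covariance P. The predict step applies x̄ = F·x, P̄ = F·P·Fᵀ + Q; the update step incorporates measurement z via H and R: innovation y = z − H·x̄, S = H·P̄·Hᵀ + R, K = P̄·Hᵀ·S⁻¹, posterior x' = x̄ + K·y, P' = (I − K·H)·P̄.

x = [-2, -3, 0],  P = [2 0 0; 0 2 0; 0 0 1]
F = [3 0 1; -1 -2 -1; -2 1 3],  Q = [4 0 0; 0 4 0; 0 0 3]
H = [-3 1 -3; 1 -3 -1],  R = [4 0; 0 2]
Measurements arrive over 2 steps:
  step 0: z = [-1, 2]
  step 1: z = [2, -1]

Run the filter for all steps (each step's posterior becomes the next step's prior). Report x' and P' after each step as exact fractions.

step 0: x' = [26145/12991, 7745/12991, -19463/12991], P' = [245199/25982 143397/25982 -97550/12991; 143397/25982 89479/25982 -57826/12991; -97550/12991 -57826/12991 82452/12991]
step 1: x' = [447932786/661566345, 162139262/180427185, -2087667724/1984699035], P' = [943134911/220522115 144418057/60142395 -2241673664/661566345; 144418057/60142395 281334269/180427185 -353079368/180427185; -2241673664/661566345 -353079368/180427185 6064494076/1984699035]

step 0: x̄ = F·x = [-6, 8, 1]
step 0: P̄ = F·P·Fᵀ + Q = [23 -7 -9; -7 15 -3; -9 -3 22]
step 0: y = z − H·x̄ = [-24, 33]
step 0: S = H·P̄·Hᵀ + R = [322 -142; -142 224]
step 0: K = P̄·Hᵀ·S⁻¹ = [-1725/25982 2527/12991; 1561/25982 -2347/12991; -3133/12991 -3262/12991]
step 0: x' = x̄ + K·y = [26145/12991, 7745/12991, -19463/12991]
step 0: P' = (I − K·H)·P̄ = [245199/25982 143397/25982 -97550/12991; 143397/25982 89479/25982 -57826/12991; -97550/12991 -57826/12991 82452/12991]
step 1: x̄ = F·x = [58972/12991, -22172/12991, -102934/12991]
step 1: P̄ = F·P·Fᵀ + Q = [1305023/25982 -749179/25982 -2027643/25982; -749179/25982 592727/25982 1251583/25982; -2027643/25982 1251583/25982 3706057/25982]
step 1: y = z − H·x̄ = [-7612/1181, -241413/12991]
step 1: S = H·P̄·Hᵀ + R = [571307/2362 722345/2362; 722345/2362 26457445/25982]
step 1: K = P̄·Hᵀ·S⁻¹ = [-8729729/132313269 13876478/60142395; 2040493/36085437 -28834634/180427185; -95114615/396939807 -51722542/180427185]
step 1: x' = x̄ + K·y = [447932786/661566345, 162139262/180427185, -2087667724/1984699035]
step 1: P' = (I − K·H)·P̄ = [943134911/220522115 144418057/60142395 -2241673664/661566345; 144418057/60142395 281334269/180427185 -353079368/180427185; -2241673664/661566345 -353079368/180427185 6064494076/1984699035]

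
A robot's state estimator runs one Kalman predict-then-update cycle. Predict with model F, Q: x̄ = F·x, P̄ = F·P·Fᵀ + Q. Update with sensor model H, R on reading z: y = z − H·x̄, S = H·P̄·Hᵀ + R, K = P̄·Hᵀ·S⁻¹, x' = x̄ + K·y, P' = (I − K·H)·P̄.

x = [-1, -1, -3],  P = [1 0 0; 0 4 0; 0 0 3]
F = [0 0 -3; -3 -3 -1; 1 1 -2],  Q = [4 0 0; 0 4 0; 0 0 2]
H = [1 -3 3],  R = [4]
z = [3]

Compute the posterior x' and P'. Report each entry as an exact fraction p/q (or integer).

x' = [4266/445, 3222/445, 2239/445]
P' = [12113/445 9051/445 5052/445; 9051/445 8002/445 4869/445; 5052/445 4869/445 3253/445]

x̄ = F·x = [9, 9, 4]
P̄ = F·P·Fᵀ + Q = [31 9 18; 9 52 -9; 18 -9 19]
y = z − H·x̄ = [9]
S = H·P̄·Hᵀ + R = [890]
K = P̄·Hᵀ·S⁻¹ = [29/445; -87/445; 51/445]
x' = x̄ + K·y = [4266/445, 3222/445, 2239/445]
P' = (I − K·H)·P̄ = [12113/445 9051/445 5052/445; 9051/445 8002/445 4869/445; 5052/445 4869/445 3253/445]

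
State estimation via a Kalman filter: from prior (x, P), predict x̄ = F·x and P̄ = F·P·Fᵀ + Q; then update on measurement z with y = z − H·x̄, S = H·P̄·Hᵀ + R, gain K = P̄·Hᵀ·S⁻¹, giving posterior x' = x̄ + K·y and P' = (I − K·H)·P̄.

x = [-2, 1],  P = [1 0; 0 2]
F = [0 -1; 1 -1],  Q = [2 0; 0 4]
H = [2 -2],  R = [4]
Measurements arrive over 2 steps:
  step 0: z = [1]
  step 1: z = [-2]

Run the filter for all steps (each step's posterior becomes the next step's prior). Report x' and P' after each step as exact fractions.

step 0: x̄ = F·x = [-1, -3]
step 0: P̄ = F·P·Fᵀ + Q = [4 2; 2 7]
step 0: y = z − H·x̄ = [-3]
step 0: S = H·P̄·Hᵀ + R = [32]
step 0: K = P̄·Hᵀ·S⁻¹ = [1/8; -5/16]
step 0: x' = x̄ + K·y = [-11/8, -33/16]
step 0: P' = (I − K·H)·P̄ = [7/2 13/4; 13/4 31/8]
step 1: x̄ = F·x = [33/16, 11/16]
step 1: P̄ = F·P·Fᵀ + Q = [47/8 5/8; 5/8 39/8]
step 1: y = z − H·x̄ = [-19/4]
step 1: S = H·P̄·Hᵀ + R = [42]
step 1: K = P̄·Hᵀ·S⁻¹ = [1/4; -17/84]
step 1: x' = x̄ + K·y = [7/8, 277/168]
step 1: P' = (I − K·H)·P̄ = [13/4 11/4; 11/4 265/84]

step 0: x' = [-11/8, -33/16], P' = [7/2 13/4; 13/4 31/8]
step 1: x' = [7/8, 277/168], P' = [13/4 11/4; 11/4 265/84]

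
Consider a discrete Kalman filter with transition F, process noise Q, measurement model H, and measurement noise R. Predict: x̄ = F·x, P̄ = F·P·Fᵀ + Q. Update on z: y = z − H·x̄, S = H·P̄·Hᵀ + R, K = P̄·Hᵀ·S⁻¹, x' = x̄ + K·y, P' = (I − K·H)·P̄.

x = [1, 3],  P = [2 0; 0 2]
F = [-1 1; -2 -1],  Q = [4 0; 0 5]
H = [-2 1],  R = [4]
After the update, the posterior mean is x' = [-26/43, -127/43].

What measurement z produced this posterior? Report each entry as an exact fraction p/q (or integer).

z = [-1]

x̄ = F·x = [2, -5]
P̄ = F·P·Fᵀ + Q = [8 2; 2 15]
S = H·P̄·Hᵀ + R = [43]
K = P̄·Hᵀ·S⁻¹ = [-14/43; 11/43]
x' − x̄ = [-112/43, 88/43] = K·y
y = (KᵀK)⁻¹·Kᵀ·(x' − x̄) = [8]
z = y + H·x̄ = [8] + [-9] = [-1]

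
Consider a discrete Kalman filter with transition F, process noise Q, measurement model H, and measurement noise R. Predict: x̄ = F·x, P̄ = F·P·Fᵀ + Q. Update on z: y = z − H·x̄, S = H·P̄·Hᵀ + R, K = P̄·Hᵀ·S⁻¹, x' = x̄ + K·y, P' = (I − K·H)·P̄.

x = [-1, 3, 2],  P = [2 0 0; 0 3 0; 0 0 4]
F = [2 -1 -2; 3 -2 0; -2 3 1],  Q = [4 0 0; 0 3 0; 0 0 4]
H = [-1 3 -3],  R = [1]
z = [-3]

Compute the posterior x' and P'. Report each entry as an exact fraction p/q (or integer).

x' = [-1845/499, 126/499, 1249/499]
P' = [10667/499 603/499 -2969/499; 603/499 3693/998 1617/499; -2969/499 1617/499 2639/499]

x̄ = F·x = [-9, -9, 13]
P̄ = F·P·Fᵀ + Q = [31 18 -25; 18 33 -30; -25 -30 43]
y = z − H·x̄ = [54]
S = H·P̄·Hᵀ + R = [998]
K = P̄·Hᵀ·S⁻¹ = [49/499; 171/998; -97/499]
x' = x̄ + K·y = [-1845/499, 126/499, 1249/499]
P' = (I − K·H)·P̄ = [10667/499 603/499 -2969/499; 603/499 3693/998 1617/499; -2969/499 1617/499 2639/499]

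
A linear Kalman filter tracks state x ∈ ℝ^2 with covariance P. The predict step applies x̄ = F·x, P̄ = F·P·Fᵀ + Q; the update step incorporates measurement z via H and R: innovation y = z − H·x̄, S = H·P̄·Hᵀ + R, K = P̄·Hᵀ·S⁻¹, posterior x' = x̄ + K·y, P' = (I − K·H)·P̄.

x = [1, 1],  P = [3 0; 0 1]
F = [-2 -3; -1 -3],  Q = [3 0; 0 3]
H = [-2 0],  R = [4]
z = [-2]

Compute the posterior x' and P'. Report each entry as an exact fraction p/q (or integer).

x' = [19/25, -2/5]
P' = [24/25 3/5; 3/5 6]

x̄ = F·x = [-5, -4]
P̄ = F·P·Fᵀ + Q = [24 15; 15 15]
y = z − H·x̄ = [-12]
S = H·P̄·Hᵀ + R = [100]
K = P̄·Hᵀ·S⁻¹ = [-12/25; -3/10]
x' = x̄ + K·y = [19/25, -2/5]
P' = (I − K·H)·P̄ = [24/25 3/5; 3/5 6]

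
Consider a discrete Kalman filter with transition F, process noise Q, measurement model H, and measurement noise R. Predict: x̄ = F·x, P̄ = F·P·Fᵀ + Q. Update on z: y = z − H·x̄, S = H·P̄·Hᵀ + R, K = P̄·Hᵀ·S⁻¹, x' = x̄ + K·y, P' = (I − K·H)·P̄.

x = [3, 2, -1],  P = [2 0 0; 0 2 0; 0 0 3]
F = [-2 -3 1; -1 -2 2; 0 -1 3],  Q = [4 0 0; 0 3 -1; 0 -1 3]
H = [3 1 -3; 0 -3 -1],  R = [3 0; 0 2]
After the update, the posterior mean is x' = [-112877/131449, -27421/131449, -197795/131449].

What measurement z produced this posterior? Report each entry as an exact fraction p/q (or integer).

x̄ = F·x = [-13, -9, -5]
P̄ = F·P·Fᵀ + Q = [33 22 15; 22 25 21; 15 21 32]
S = H·P̄·Hᵀ + R = [349 -54; -54 385]
K = P̄·Hᵀ·S⁻¹ = [24886/131449 -24165/131449; 5596/131449 -31992/131449; -16680/131449 -34775/131449]
x' − x̄ = [1595960/131449, 1155620/131449, 459450/131449] = K·y
y = (KᵀK)⁻¹·Kᵀ·(x' − x̄) = [35, -30]
z = y + H·x̄ = [35, -30] + [-33, 32] = [2, 2]

z = [2, 2]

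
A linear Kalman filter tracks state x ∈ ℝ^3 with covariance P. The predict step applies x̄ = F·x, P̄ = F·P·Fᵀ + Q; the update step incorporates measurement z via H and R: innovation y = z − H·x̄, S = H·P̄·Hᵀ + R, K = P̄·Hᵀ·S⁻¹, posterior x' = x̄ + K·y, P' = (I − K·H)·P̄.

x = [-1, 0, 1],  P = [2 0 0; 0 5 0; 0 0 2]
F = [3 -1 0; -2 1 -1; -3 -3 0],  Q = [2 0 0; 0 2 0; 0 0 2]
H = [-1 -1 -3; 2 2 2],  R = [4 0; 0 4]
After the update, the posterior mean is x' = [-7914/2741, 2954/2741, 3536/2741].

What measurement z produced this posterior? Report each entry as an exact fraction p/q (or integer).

x̄ = F·x = [-3, 1, 3]
P̄ = F·P·Fᵀ + Q = [25 -17 -3; -17 17 -3; -3 -3 65]
S = H·P̄·Hᵀ + R = [561 -358; -358 248]
K = P̄·Hᵀ·S⁻¹ = [957/2741 1492/2741; 21/2741 -36/2741; -1157/2741 -366/2741]
x' − x̄ = [309/2741, 213/2741, -4687/2741] = K·y
y = (KᵀK)⁻¹·Kᵀ·(x' − x̄) = [5, -3]
z = y + H·x̄ = [5, -3] + [-7, 2] = [-2, -1]

z = [-2, -1]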